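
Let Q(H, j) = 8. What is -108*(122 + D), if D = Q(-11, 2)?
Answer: -14040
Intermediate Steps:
D = 8
-108*(122 + D) = -108*(122 + 8) = -108*130 = -14040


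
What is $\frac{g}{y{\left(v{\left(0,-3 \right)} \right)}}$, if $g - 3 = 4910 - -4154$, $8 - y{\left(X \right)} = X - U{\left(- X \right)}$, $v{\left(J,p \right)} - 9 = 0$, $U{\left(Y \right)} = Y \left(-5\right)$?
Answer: $\frac{9067}{44} \approx 206.07$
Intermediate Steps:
$U{\left(Y \right)} = - 5 Y$
$v{\left(J,p \right)} = 9$ ($v{\left(J,p \right)} = 9 + 0 = 9$)
$y{\left(X \right)} = 8 + 4 X$ ($y{\left(X \right)} = 8 - \left(X - - 5 \left(- X\right)\right) = 8 - \left(X - 5 X\right) = 8 - - 4 X = 8 + 4 X$)
$g = 9067$ ($g = 3 + \left(4910 - -4154\right) = 3 + \left(4910 + 4154\right) = 3 + 9064 = 9067$)
$\frac{g}{y{\left(v{\left(0,-3 \right)} \right)}} = \frac{9067}{8 + 4 \cdot 9} = \frac{9067}{8 + 36} = \frac{9067}{44}$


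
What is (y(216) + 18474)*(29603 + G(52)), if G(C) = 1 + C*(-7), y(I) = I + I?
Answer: 552811440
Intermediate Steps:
y(I) = 2*I
G(C) = 1 - 7*C
(y(216) + 18474)*(29603 + G(52)) = (2*216 + 18474)*(29603 + (1 - 7*52)) = (432 + 18474)*(29603 + (1 - 364)) = 18906*(29603 - 363) = 18906*29240 = 552811440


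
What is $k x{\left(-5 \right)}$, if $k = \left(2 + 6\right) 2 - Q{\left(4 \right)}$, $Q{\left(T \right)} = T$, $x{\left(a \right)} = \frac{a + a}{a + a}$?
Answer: $12$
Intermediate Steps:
$x{\left(a \right)} = 1$ ($x{\left(a \right)} = \frac{2 a}{2 a} = 2 a \frac{1}{2 a} = 1$)
$k = 12$ ($k = \left(2 + 6\right) 2 - 4 = 8 \cdot 2 - 4 = 16 - 4 = 12$)
$k x{\left(-5 \right)} = 12 \cdot 1 = 12$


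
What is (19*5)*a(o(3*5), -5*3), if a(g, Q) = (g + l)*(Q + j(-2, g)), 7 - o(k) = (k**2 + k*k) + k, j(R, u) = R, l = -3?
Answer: 744515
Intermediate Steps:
o(k) = 7 - k - 2*k**2 (o(k) = 7 - ((k**2 + k*k) + k) = 7 - ((k**2 + k**2) + k) = 7 - (2*k**2 + k) = 7 - (k + 2*k**2) = 7 + (-k - 2*k**2) = 7 - k - 2*k**2)
a(g, Q) = (-3 + g)*(-2 + Q) (a(g, Q) = (g - 3)*(Q - 2) = (-3 + g)*(-2 + Q))
(19*5)*a(o(3*5), -5*3) = (19*5)*(6 - (-15)*3 - 2*(7 - 3*5 - 2*(3*5)**2) + (-5*3)*(7 - 3*5 - 2*(3*5)**2)) = 95*(6 - 3*(-15) - 2*(7 - 1*15 - 2*15**2) - 15*(7 - 1*15 - 2*15**2)) = 95*(6 + 45 - 2*(7 - 15 - 2*225) - 15*(7 - 15 - 2*225)) = 95*(6 + 45 - 2*(7 - 15 - 450) - 15*(7 - 15 - 450)) = 95*(6 + 45 - 2*(-458) - 15*(-458)) = 95*(6 + 45 + 916 + 6870) = 95*7837 = 744515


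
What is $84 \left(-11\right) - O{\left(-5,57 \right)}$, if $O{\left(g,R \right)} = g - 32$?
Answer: $-887$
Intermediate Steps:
$O{\left(g,R \right)} = -32 + g$ ($O{\left(g,R \right)} = g - 32 = -32 + g$)
$84 \left(-11\right) - O{\left(-5,57 \right)} = 84 \left(-11\right) - \left(-32 - 5\right) = -924 - -37 = -924 + 37 = -887$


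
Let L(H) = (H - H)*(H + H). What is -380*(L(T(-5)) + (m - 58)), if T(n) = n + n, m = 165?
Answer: -40660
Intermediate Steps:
T(n) = 2*n
L(H) = 0 (L(H) = 0*(2*H) = 0)
-380*(L(T(-5)) + (m - 58)) = -380*(0 + (165 - 58)) = -380*(0 + 107) = -380*107 = -40660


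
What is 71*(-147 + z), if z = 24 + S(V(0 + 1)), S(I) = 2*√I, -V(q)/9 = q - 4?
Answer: -8733 + 426*√3 ≈ -7995.1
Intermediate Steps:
V(q) = 36 - 9*q (V(q) = -9*(q - 4) = -9*(-4 + q) = 36 - 9*q)
z = 24 + 6*√3 (z = 24 + 2*√(36 - 9*(0 + 1)) = 24 + 2*√(36 - 9*1) = 24 + 2*√(36 - 9) = 24 + 2*√27 = 24 + 2*(3*√3) = 24 + 6*√3 ≈ 34.392)
71*(-147 + z) = 71*(-147 + (24 + 6*√3)) = 71*(-123 + 6*√3) = -8733 + 426*√3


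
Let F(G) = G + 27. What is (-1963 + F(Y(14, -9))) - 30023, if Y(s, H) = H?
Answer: -31968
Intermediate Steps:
F(G) = 27 + G
(-1963 + F(Y(14, -9))) - 30023 = (-1963 + (27 - 9)) - 30023 = (-1963 + 18) - 30023 = -1945 - 30023 = -31968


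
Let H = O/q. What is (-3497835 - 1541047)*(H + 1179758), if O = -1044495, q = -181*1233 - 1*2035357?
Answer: -1342620126315829727/225853 ≈ -5.9447e+12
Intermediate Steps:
q = -2258530 (q = -223173 - 2035357 = -2258530)
H = 208899/451706 (H = -1044495/(-2258530) = -1044495*(-1/2258530) = 208899/451706 ≈ 0.46247)
(-3497835 - 1541047)*(H + 1179758) = (-3497835 - 1541047)*(208899/451706 + 1179758) = -5038882*532903976047/451706 = -1342620126315829727/225853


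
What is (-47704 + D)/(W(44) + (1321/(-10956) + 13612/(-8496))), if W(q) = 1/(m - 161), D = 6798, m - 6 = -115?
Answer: 594940545540/25109537 ≈ 23694.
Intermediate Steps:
m = -109 (m = 6 - 115 = -109)
W(q) = -1/270 (W(q) = 1/(-109 - 161) = 1/(-270) = -1/270)
(-47704 + D)/(W(44) + (1321/(-10956) + 13612/(-8496))) = (-47704 + 6798)/(-1/270 + (1321/(-10956) + 13612/(-8496))) = -40906/(-1/270 + (1321*(-1/10956) + 13612*(-1/8496))) = -40906/(-1/270 + (-1321/10956 - 3403/2124)) = -40906/(-1/270 - 835189/484803) = -40906/(-25109537/14544090) = -40906*(-14544090/25109537) = 594940545540/25109537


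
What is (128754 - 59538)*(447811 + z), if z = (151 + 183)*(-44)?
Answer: 29978487840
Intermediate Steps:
z = -14696 (z = 334*(-44) = -14696)
(128754 - 59538)*(447811 + z) = (128754 - 59538)*(447811 - 14696) = 69216*433115 = 29978487840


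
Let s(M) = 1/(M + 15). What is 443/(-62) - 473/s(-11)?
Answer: -117747/62 ≈ -1899.1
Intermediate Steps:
s(M) = 1/(15 + M)
443/(-62) - 473/s(-11) = 443/(-62) - 473/(1/(15 - 11)) = 443*(-1/62) - 473/(1/4) = -443/62 - 473/1/4 = -443/62 - 473*4 = -443/62 - 1892 = -117747/62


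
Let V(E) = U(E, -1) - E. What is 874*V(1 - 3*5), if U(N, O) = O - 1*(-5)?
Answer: 15732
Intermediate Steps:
U(N, O) = 5 + O (U(N, O) = O + 5 = 5 + O)
V(E) = 4 - E (V(E) = (5 - 1) - E = 4 - E)
874*V(1 - 3*5) = 874*(4 - (1 - 3*5)) = 874*(4 - (1 - 15)) = 874*(4 - 1*(-14)) = 874*(4 + 14) = 874*18 = 15732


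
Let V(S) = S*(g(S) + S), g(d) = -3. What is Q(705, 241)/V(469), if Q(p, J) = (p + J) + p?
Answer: 1651/218554 ≈ 0.0075542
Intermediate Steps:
Q(p, J) = J + 2*p (Q(p, J) = (J + p) + p = J + 2*p)
V(S) = S*(-3 + S)
Q(705, 241)/V(469) = (241 + 2*705)/((469*(-3 + 469))) = (241 + 1410)/((469*466)) = 1651/218554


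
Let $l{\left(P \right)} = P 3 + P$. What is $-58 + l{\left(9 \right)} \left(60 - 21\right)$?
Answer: $1346$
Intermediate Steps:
$l{\left(P \right)} = 4 P$ ($l{\left(P \right)} = 3 P + P = 4 P$)
$-58 + l{\left(9 \right)} \left(60 - 21\right) = -58 + 4 \cdot 9 \left(60 - 21\right) = -58 + 36 \cdot 39 = -58 + 1404 = 1346$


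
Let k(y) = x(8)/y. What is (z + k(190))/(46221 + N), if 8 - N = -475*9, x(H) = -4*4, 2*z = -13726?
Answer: -651993/4797880 ≈ -0.13589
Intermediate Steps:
z = -6863 (z = (1/2)*(-13726) = -6863)
x(H) = -16
N = 4283 (N = 8 - (-475)*9 = 8 - 1*(-4275) = 8 + 4275 = 4283)
k(y) = -16/y
(z + k(190))/(46221 + N) = (-6863 - 16/190)/(46221 + 4283) = (-6863 - 16*1/190)/50504 = (-6863 - 8/95)*(1/50504) = -651993/95*1/50504 = -651993/4797880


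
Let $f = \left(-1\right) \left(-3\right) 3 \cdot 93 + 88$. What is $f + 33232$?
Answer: $34157$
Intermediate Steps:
$f = 925$ ($f = 3 \cdot 3 \cdot 93 + 88 = 9 \cdot 93 + 88 = 837 + 88 = 925$)
$f + 33232 = 925 + 33232 = 34157$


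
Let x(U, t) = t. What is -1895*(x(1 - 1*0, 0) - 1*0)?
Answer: 0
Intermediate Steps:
-1895*(x(1 - 1*0, 0) - 1*0) = -1895*(0 - 1*0) = -1895*(0 + 0) = -1895*0 = 0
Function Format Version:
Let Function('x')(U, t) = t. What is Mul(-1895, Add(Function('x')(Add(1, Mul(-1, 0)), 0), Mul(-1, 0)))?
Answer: 0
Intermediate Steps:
Mul(-1895, Add(Function('x')(Add(1, Mul(-1, 0)), 0), Mul(-1, 0))) = Mul(-1895, Add(0, Mul(-1, 0))) = Mul(-1895, Add(0, 0)) = Mul(-1895, 0) = 0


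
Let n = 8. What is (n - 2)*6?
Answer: 36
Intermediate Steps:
(n - 2)*6 = (8 - 2)*6 = 6*6 = 36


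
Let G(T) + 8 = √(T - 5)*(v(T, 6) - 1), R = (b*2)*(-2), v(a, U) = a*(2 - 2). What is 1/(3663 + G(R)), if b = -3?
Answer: 3655/13359018 + √7/13359018 ≈ 0.00027380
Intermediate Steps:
v(a, U) = 0 (v(a, U) = a*0 = 0)
R = 12 (R = -3*2*(-2) = -6*(-2) = 12)
G(T) = -8 - √(-5 + T) (G(T) = -8 + √(T - 5)*(0 - 1) = -8 + √(-5 + T)*(-1) = -8 - √(-5 + T))
1/(3663 + G(R)) = 1/(3663 + (-8 - √(-5 + 12))) = 1/(3663 + (-8 - √7)) = 1/(3655 - √7)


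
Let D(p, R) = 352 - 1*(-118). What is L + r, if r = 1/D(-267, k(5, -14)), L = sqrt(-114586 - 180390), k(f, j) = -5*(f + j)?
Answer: 1/470 + 8*I*sqrt(4609) ≈ 0.0021277 + 543.12*I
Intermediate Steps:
k(f, j) = -5*f - 5*j
D(p, R) = 470 (D(p, R) = 352 + 118 = 470)
L = 8*I*sqrt(4609) (L = sqrt(-294976) = 8*I*sqrt(4609) ≈ 543.12*I)
r = 1/470 ≈ 0.0021277
L + r = 8*I*sqrt(4609) + 1/470 = 1/470 + 8*I*sqrt(4609)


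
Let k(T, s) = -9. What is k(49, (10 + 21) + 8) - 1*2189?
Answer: -2198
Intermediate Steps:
k(49, (10 + 21) + 8) - 1*2189 = -9 - 1*2189 = -9 - 2189 = -2198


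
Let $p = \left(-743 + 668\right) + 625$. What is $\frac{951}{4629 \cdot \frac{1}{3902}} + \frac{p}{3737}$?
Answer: $\frac{4623271008}{5766191} \approx 801.79$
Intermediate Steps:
$p = 550$ ($p = -75 + 625 = 550$)
$\frac{951}{4629 \cdot \frac{1}{3902}} + \frac{p}{3737} = \frac{951}{4629 \cdot \frac{1}{3902}} + \frac{550}{3737} = \frac{951}{4629 \cdot \frac{1}{3902}} + 550 \cdot \frac{1}{3737} = \frac{951}{\frac{4629}{3902}} + \frac{550}{3737} = 951 \cdot \frac{3902}{4629} + \frac{550}{3737} = \frac{1236934}{1543} + \frac{550}{3737} = \frac{4623271008}{5766191}$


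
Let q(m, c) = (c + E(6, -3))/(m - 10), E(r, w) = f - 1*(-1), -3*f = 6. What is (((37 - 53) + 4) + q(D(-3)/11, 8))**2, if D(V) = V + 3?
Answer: 16129/100 ≈ 161.29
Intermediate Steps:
f = -2 (f = -1/3*6 = -2)
E(r, w) = -1 (E(r, w) = -2 - 1*(-1) = -2 + 1 = -1)
D(V) = 3 + V
q(m, c) = (-1 + c)/(-10 + m) (q(m, c) = (c - 1)/(m - 10) = (-1 + c)/(-10 + m))
(((37 - 53) + 4) + q(D(-3)/11, 8))**2 = (((37 - 53) + 4) + (-1 + 8)/(-10 + (3 - 3)/11))**2 = ((-16 + 4) + 7/(-10 + 0*(1/11)))**2 = (-12 + 7/(-10 + 0))**2 = (-12 + 7/(-10))**2 = (-12 - 1/10*7)**2 = (-12 - 7/10)**2 = (-127/10)**2 = 16129/100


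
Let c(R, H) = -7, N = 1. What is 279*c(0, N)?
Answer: -1953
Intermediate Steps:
279*c(0, N) = 279*(-7) = -1953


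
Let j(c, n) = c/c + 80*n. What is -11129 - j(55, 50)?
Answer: -15130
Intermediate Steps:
j(c, n) = 1 + 80*n
-11129 - j(55, 50) = -11129 - (1 + 80*50) = -11129 - (1 + 4000) = -11129 - 1*4001 = -11129 - 4001 = -15130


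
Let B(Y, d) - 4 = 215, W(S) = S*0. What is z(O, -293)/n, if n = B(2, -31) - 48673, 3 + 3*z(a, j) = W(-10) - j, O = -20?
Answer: -145/72681 ≈ -0.0019950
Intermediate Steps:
W(S) = 0
B(Y, d) = 219 (B(Y, d) = 4 + 215 = 219)
z(a, j) = -1 - j/3 (z(a, j) = -1 + (0 - j)/3 = -1 + (-j)/3 = -1 - j/3)
n = -48454 (n = 219 - 48673 = -48454)
z(O, -293)/n = (-1 - 1/3*(-293))/(-48454) = (-1 + 293/3)*(-1/48454) = (290/3)*(-1/48454) = -145/72681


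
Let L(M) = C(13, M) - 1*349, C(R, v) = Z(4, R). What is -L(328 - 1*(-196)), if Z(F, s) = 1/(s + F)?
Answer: 5932/17 ≈ 348.94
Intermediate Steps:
Z(F, s) = 1/(F + s)
C(R, v) = 1/(4 + R)
L(M) = -5932/17 (L(M) = 1/(4 + 13) - 1*349 = 1/17 - 349 = -5932/17)
-L(328 - 1*(-196)) = -1*(-5932/17) = 5932/17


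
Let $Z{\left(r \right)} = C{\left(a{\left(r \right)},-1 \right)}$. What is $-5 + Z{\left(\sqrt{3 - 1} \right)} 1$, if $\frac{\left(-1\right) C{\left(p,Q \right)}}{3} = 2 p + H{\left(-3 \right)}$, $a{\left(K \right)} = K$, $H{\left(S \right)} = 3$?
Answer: $-14 - 6 \sqrt{2} \approx -22.485$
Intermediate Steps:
$C{\left(p,Q \right)} = -9 - 6 p$ ($C{\left(p,Q \right)} = - 3 \left(2 p + 3\right) = - 3 \left(3 + 2 p\right) = -9 - 6 p$)
$Z{\left(r \right)} = -9 - 6 r$
$-5 + Z{\left(\sqrt{3 - 1} \right)} 1 = -5 + \left(-9 - 6 \sqrt{3 - 1}\right) 1 = -5 + \left(-9 - 6 \sqrt{2}\right) 1 = -5 - \left(9 + 6 \sqrt{2}\right) = -14 - 6 \sqrt{2}$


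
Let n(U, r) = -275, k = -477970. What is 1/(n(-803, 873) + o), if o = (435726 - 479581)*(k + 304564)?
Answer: 1/7604719855 ≈ 1.3150e-10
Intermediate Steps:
o = 7604720130 (o = (435726 - 479581)*(-477970 + 304564) = -43855*(-173406) = 7604720130)
1/(n(-803, 873) + o) = 1/(-275 + 7604720130) = 1/7604719855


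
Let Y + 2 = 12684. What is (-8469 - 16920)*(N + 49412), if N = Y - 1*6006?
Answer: -1424018232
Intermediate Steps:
Y = 12682 (Y = -2 + 12684 = 12682)
N = 6676 (N = 12682 - 1*6006 = 12682 - 6006 = 6676)
(-8469 - 16920)*(N + 49412) = (-8469 - 16920)*(6676 + 49412) = -25389*56088 = -1424018232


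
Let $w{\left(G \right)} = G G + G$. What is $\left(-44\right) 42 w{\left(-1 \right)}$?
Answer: $0$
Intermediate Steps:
$w{\left(G \right)} = G + G^{2}$ ($w{\left(G \right)} = G^{2} + G = G + G^{2}$)
$\left(-44\right) 42 w{\left(-1 \right)} = \left(-44\right) 42 \left(- (1 - 1)\right) = - 1848 \left(\left(-1\right) 0\right) = \left(-1848\right) 0 = 0$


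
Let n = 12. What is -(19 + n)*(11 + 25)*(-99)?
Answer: 110484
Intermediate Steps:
-(19 + n)*(11 + 25)*(-99) = -(19 + 12)*(11 + 25)*(-99) = -31*36*(-99) = -1116*(-99) = -1*(-110484) = 110484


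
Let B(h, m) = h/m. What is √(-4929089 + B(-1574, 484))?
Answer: 5*I*√95427226/22 ≈ 2220.2*I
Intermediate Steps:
√(-4929089 + B(-1574, 484)) = √(-4929089 - 1574/484) = √(-4929089 - 1574*1/484) = √(-4929089 - 787/242) = √(-1192840325/242) = 5*I*√95427226/22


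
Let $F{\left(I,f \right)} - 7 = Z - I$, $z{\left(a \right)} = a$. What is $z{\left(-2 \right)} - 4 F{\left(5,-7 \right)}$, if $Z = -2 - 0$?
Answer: $-2$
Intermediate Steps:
$Z = -2$ ($Z = -2 + 0 = -2$)
$F{\left(I,f \right)} = 5 - I$ ($F{\left(I,f \right)} = 7 - \left(2 + I\right) = 5 - I$)
$z{\left(-2 \right)} - 4 F{\left(5,-7 \right)} = -2 - 4 \left(5 - 5\right) = -2 - 0 = -2 + 0 = -2$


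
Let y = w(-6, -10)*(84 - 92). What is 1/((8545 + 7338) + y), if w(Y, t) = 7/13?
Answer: 13/206423 ≈ 6.2977e-5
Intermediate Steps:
w(Y, t) = 7/13 (w(Y, t) = 7*(1/13) = 7/13)
y = -56/13 (y = 7*(84 - 92)/13 = (7/13)*(-8) = -56/13 ≈ -4.3077)
1/((8545 + 7338) + y) = 1/((8545 + 7338) - 56/13) = 1/(15883 - 56/13) = 1/(206423/13) = 13/206423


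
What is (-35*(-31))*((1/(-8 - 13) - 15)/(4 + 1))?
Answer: -9796/3 ≈ -3265.3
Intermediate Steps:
(-35*(-31))*((1/(-8 - 13) - 15)/(4 + 1)) = 1085*((1/(-21) - 15)/5) = 1085*((-1/21 - 15)*(⅕)) = 1085*(-316/21*⅕) = 1085*(-316/105) = -9796/3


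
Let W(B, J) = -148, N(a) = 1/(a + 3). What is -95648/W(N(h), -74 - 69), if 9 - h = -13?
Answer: 23912/37 ≈ 646.27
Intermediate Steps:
h = 22 (h = 9 - 1*(-13) = 9 + 13 = 22)
N(a) = 1/(3 + a)
-95648/W(N(h), -74 - 69) = -95648/(-148) = -95648*(-1/148) = 23912/37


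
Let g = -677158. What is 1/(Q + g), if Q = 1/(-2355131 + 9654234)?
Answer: -7299103/4942645989273 ≈ -1.4768e-6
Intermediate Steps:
Q = 1/7299103 ≈ 1.3700e-7
1/(Q + g) = 1/(1/7299103 - 677158) = 1/(-4942645989273/7299103) = -7299103/4942645989273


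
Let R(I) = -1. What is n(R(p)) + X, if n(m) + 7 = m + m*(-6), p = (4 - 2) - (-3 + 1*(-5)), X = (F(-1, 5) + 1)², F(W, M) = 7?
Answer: 62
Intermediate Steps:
X = 64 (X = (7 + 1)² = 8² = 64)
p = 10 (p = 2 - (-3 - 5) = 2 - 1*(-8) = 2 + 8 = 10)
n(m) = -7 - 5*m (n(m) = -7 + (m + m*(-6)) = -7 + (m - 6*m) = -7 - 5*m)
n(R(p)) + X = (-7 - 5*(-1)) + 64 = (-7 + 5) + 64 = -2 + 64 = 62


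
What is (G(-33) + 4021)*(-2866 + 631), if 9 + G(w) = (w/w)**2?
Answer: -8969055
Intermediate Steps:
G(w) = -8 (G(w) = -9 + (w/w)**2 = -9 + 1**2 = -9 + 1 = -8)
(G(-33) + 4021)*(-2866 + 631) = (-8 + 4021)*(-2866 + 631) = 4013*(-2235) = -8969055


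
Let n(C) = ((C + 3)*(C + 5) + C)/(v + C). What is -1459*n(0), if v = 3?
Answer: -7295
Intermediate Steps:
n(C) = (C + (3 + C)*(5 + C))/(3 + C) (n(C) = ((C + 3)*(C + 5) + C)/(3 + C) = ((3 + C)*(5 + C) + C)/(3 + C) = (C + (3 + C)*(5 + C))/(3 + C))
-1459*n(0) = -1459*(15 + 0² + 9*0)/(3 + 0) = -1459*(15 + 0 + 0)/3 = -1459*15/3 = -1459*5 = -7295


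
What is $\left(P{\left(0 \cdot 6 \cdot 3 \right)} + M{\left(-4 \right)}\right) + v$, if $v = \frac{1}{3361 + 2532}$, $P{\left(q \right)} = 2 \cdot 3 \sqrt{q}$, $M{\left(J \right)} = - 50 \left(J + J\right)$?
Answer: $\frac{2357201}{5893} \approx 400.0$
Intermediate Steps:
$M{\left(J \right)} = - 100 J$ ($M{\left(J \right)} = - 50 \cdot 2 J = - 100 J$)
$P{\left(q \right)} = 6 \sqrt{q}$
$v = \frac{1}{5893} \approx 0.00016969$
$\left(P{\left(0 \cdot 6 \cdot 3 \right)} + M{\left(-4 \right)}\right) + v = \left(6 \sqrt{0 \cdot 6 \cdot 3} - -400\right) + \frac{1}{5893} = \left(6 \sqrt{0 \cdot 3} + 400\right) + \frac{1}{5893} = \left(6 \sqrt{0} + 400\right) + \frac{1}{5893} = \left(6 \cdot 0 + 400\right) + \frac{1}{5893} = \left(0 + 400\right) + \frac{1}{5893} = 400 + \frac{1}{5893} = \frac{2357201}{5893}$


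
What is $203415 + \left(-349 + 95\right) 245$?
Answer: $141185$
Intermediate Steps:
$203415 + \left(-349 + 95\right) 245 = 203415 - 62230 = 141185$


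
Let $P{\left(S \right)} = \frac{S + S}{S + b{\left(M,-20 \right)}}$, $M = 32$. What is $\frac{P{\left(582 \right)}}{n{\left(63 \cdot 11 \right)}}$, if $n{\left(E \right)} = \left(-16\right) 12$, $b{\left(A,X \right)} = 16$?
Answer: $- \frac{97}{9568} \approx -0.010138$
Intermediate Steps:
$n{\left(E \right)} = -192$
$P{\left(S \right)} = \frac{2 S}{16 + S}$ ($P{\left(S \right)} = \frac{S + S}{S + 16} = \frac{2 S}{16 + S}$)
$\frac{P{\left(582 \right)}}{n{\left(63 \cdot 11 \right)}} = \frac{2 \cdot 582 \frac{1}{16 + 582}}{-192} = 2 \cdot 582 \cdot \frac{1}{598} \left(- \frac{1}{192}\right) = \frac{582}{299} \left(- \frac{1}{192}\right) = - \frac{97}{9568}$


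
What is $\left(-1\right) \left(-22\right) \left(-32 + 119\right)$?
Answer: $1914$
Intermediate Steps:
$\left(-1\right) \left(-22\right) \left(-32 + 119\right) = 22 \cdot 87 = 1914$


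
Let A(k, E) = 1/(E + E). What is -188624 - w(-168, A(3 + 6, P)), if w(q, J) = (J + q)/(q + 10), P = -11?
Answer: -655660721/3476 ≈ -1.8863e+5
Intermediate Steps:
A(k, E) = 1/(2*E)
w(q, J) = (J + q)/(10 + q)
-188624 - w(-168, A(3 + 6, P)) = -188624 - ((1/2)/(-11) - 168)/(10 - 168) = -188624 - ((1/2)*(-1/11) - 168)/(-158) = -188624 - (-1)*(-1/22 - 168)/158 = -188624 - (-1)*(-3697)/(158*22) = -188624 - 1*3697/3476 = -188624 - 3697/3476 = -655660721/3476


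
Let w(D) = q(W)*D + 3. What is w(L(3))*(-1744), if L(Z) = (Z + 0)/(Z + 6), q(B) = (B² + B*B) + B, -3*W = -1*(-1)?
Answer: -139520/27 ≈ -5167.4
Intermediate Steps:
W = -⅓ (W = -(-1)*(-1)/3 = -⅓*1 = -⅓ ≈ -0.33333)
q(B) = B + 2*B² (q(B) = (B² + B²) + B = 2*B² + B = B + 2*B²)
L(Z) = Z/(6 + Z)
w(D) = 3 - D/9 (w(D) = (-(1 + 2*(-⅓))/3)*D + 3 = (-(1 - ⅔)/3)*D + 3 = (-⅓*⅓)*D + 3 = -D/9 + 3 = 3 - D/9)
w(L(3))*(-1744) = (3 - 1/(3*(6 + 3)))*(-1744) = (3 - 1/(3*9))*(-1744) = (3 - ⅑*⅓)*(-1744) = (3 - 1/27)*(-1744) = (80/27)*(-1744) = -139520/27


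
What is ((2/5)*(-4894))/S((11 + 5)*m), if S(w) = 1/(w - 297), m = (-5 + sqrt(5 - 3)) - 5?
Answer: 4473116/5 - 156608*sqrt(2)/5 ≈ 8.5033e+5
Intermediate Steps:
m = -10 + sqrt(2) (m = (-5 + sqrt(2)) - 5 = -10 + sqrt(2) ≈ -8.5858)
S(w) = 1/(-297 + w)
((2/5)*(-4894))/S((11 + 5)*m) = ((2/5)*(-4894))/(1/(-297 + (11 + 5)*(-10 + sqrt(2)))) = ((2*(1/5))*(-4894))/(1/(-297 + 16*(-10 + sqrt(2)))) = ((2/5)*(-4894))/(1/(-297 + (-160 + 16*sqrt(2)))) = -(-4473116/5 + 156608*sqrt(2)/5) = -9788*(-457 + 16*sqrt(2))/5 = 4473116/5 - 156608*sqrt(2)/5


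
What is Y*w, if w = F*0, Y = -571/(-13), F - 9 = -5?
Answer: 0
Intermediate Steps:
F = 4 (F = 9 - 5 = 4)
Y = 571/13 (Y = -571*(-1/13) = 571/13 ≈ 43.923)
w = 0 (w = 4*0 = 0)
Y*w = (571/13)*0 = 0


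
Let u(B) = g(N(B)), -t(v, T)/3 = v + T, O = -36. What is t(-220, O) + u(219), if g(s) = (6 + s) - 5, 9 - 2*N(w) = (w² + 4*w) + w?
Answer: -47509/2 ≈ -23755.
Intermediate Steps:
N(w) = 9/2 - 5*w/2 - w²/2 (N(w) = 9/2 - ((w² + 4*w) + w)/2 = 9/2 - (w² + 5*w)/2 = 9/2 + (-5*w/2 - w²/2) = 9/2 - 5*w/2 - w²/2)
t(v, T) = -3*T - 3*v (t(v, T) = -3*(v + T) = -3*(T + v) = -3*T - 3*v)
g(s) = 1 + s
u(B) = 11/2 - 5*B/2 - B²/2 (u(B) = 1 + (9/2 - 5*B/2 - B²/2) = 11/2 - 5*B/2 - B²/2)
t(-220, O) + u(219) = (-3*(-36) - 3*(-220)) + (11/2 - 5/2*219 - ½*219²) = (108 + 660) + (11/2 - 1095/2 - ½*47961) = 768 + (11/2 - 1095/2 - 47961/2) = 768 - 49045/2 = -47509/2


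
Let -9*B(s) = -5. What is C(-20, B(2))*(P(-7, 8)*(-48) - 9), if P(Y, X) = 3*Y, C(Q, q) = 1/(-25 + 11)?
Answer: -999/14 ≈ -71.357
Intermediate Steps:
B(s) = 5/9 (B(s) = -1/9*(-5) = 5/9)
C(Q, q) = -1/14 (C(Q, q) = 1/(-14) = -1/14)
C(-20, B(2))*(P(-7, 8)*(-48) - 9) = -((3*(-7))*(-48) - 9)/14 = -(-21*(-48) - 9)/14 = -(1008 - 9)/14 = -1/14*999 = -999/14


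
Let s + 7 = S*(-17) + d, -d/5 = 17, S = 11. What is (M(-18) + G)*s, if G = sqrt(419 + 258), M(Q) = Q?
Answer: 5022 - 279*sqrt(677) ≈ -2237.4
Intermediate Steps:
d = -85 (d = -5*17 = -85)
G = sqrt(677) ≈ 26.019
s = -279 (s = -7 + (11*(-17) - 85) = -7 + (-187 - 85) = -7 - 272 = -279)
(M(-18) + G)*s = (-18 + sqrt(677))*(-279) = 5022 - 279*sqrt(677)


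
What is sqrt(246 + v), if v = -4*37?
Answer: 7*sqrt(2) ≈ 9.8995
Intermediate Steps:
v = -148
sqrt(246 + v) = sqrt(246 - 148) = sqrt(98) = 7*sqrt(2)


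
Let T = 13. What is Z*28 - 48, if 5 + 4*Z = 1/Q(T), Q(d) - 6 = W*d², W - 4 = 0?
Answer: -56599/682 ≈ -82.990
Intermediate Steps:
W = 4 (W = 4 + 0 = 4)
Q(d) = 6 + 4*d²
Z = -3409/2728 (Z = -5/4 + 1/(4*(6 + 4*13²)) = -5/4 + 1/(4*(6 + 4*169)) = -5/4 + 1/(4*(6 + 676)) = -5/4 + (¼)/682 = -5/4 + (¼)*(1/682) = -5/4 + 1/2728 = -3409/2728 ≈ -1.2496)
Z*28 - 48 = -3409/2728*28 - 48 = -23863/682 - 48 = -56599/682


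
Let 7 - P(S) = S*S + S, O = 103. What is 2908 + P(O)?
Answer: -7797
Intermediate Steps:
P(S) = 7 - S - S² (P(S) = 7 - (S*S + S) = 7 - (S² + S) = 7 - (S + S²) = 7 + (-S - S²) = 7 - S - S²)
2908 + P(O) = 2908 + (7 - 1*103 - 1*103²) = 2908 + (7 - 103 - 1*10609) = 2908 + (7 - 103 - 10609) = 2908 - 10705 = -7797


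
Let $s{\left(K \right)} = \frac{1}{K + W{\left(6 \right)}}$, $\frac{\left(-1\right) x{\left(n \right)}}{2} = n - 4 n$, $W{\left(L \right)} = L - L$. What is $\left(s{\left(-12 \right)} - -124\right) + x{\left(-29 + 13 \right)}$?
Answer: $\frac{335}{12} \approx 27.917$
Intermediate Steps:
$W{\left(L \right)} = 0$
$x{\left(n \right)} = 6 n$ ($x{\left(n \right)} = - 2 \left(n - 4 n\right) = - 2 \left(- 3 n\right) = 6 n$)
$s{\left(K \right)} = \frac{1}{K}$ ($s{\left(K \right)} = \frac{1}{K + 0} = \frac{1}{K}$)
$\left(s{\left(-12 \right)} - -124\right) + x{\left(-29 + 13 \right)} = \left(\frac{1}{-12} - -124\right) + 6 \left(-29 + 13\right) = \left(- \frac{1}{12} + 124\right) + 6 \left(-16\right) = \frac{1487}{12} - 96 = \frac{335}{12}$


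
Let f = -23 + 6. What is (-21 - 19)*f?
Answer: 680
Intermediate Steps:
f = -17
(-21 - 19)*f = (-21 - 19)*(-17) = -40*(-17) = 680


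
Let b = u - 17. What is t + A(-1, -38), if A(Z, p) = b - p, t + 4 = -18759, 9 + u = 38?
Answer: -18713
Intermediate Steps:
u = 29 (u = -9 + 38 = 29)
t = -18763 (t = -4 - 18759 = -18763)
b = 12 (b = 29 - 17 = 12)
A(Z, p) = 12 - p
t + A(-1, -38) = -18763 + (12 - 1*(-38)) = -18763 + (12 + 38) = -18763 + 50 = -18713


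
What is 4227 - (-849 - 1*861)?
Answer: 5937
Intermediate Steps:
4227 - (-849 - 1*861) = 4227 - (-849 - 861) = 4227 - 1*(-1710) = 4227 + 1710 = 5937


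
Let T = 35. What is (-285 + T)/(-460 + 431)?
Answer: 250/29 ≈ 8.6207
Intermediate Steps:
(-285 + T)/(-460 + 431) = (-285 + 35)/(-460 + 431) = -250/(-29) = -250*(-1/29) = 250/29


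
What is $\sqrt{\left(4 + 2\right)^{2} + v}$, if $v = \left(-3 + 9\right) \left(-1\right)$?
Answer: $\sqrt{30} \approx 5.4772$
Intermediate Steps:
$v = -6$ ($v = 6 \left(-1\right) = -6$)
$\sqrt{\left(4 + 2\right)^{2} + v} = \sqrt{\left(4 + 2\right)^{2} - 6} = \sqrt{6^{2} - 6} = \sqrt{36 - 6} = \sqrt{30}$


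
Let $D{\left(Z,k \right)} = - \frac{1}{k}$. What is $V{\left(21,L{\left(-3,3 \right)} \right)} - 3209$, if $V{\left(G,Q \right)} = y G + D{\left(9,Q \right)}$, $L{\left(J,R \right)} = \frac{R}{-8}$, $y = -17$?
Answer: $- \frac{10690}{3} \approx -3563.3$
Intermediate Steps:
$L{\left(J,R \right)} = - \frac{R}{8}$ ($L{\left(J,R \right)} = R \left(- \frac{1}{8}\right) = - \frac{R}{8}$)
$V{\left(G,Q \right)} = - \frac{1}{Q} - 17 G$ ($V{\left(G,Q \right)} = - 17 G - \frac{1}{Q} = - \frac{1}{Q} - 17 G$)
$V{\left(21,L{\left(-3,3 \right)} \right)} - 3209 = \left(- \frac{1}{\left(- \frac{1}{8}\right) 3} - 357\right) - 3209 = \left(- \frac{1}{- \frac{3}{8}} - 357\right) - 3209 = \left(\left(-1\right) \left(- \frac{8}{3}\right) - 357\right) - 3209 = \left(\frac{8}{3} - 357\right) - 3209 = - \frac{1063}{3} - 3209 = - \frac{10690}{3}$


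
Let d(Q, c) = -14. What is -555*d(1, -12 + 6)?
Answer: 7770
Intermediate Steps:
-555*d(1, -12 + 6) = -555*(-14) = 7770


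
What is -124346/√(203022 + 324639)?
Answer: -124346*√58629/175887 ≈ -171.18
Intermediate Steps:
-124346/√(203022 + 324639) = -124346*√58629/175887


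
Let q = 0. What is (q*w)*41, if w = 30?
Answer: 0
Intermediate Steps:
(q*w)*41 = (0*30)*41 = 0*41 = 0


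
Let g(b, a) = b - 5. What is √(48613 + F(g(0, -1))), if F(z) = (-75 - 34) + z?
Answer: √48499 ≈ 220.22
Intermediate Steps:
g(b, a) = -5 + b
F(z) = -109 + z
√(48613 + F(g(0, -1))) = √(48613 + (-109 + (-5 + 0))) = √(48613 + (-109 - 5)) = √(48613 - 114) = √48499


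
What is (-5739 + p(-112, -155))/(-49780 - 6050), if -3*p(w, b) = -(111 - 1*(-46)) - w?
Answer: 954/9305 ≈ 0.10253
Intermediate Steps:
p(w, b) = 157/3 + w/3 (p(w, b) = -(-(111 - 1*(-46)) - w)/3 = -(-(111 + 46) - w)/3 = -(-1*157 - w)/3 = -(-157 - w)/3 = 157/3 + w/3)
(-5739 + p(-112, -155))/(-49780 - 6050) = (-5739 + (157/3 + (1/3)*(-112)))/(-49780 - 6050) = (-5739 + (157/3 - 112/3))/(-55830) = (-5739 + 15)*(-1/55830) = -5724*(-1/55830) = 954/9305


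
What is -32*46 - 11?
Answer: -1483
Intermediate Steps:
-32*46 - 11 = -1472 - 11 = -1483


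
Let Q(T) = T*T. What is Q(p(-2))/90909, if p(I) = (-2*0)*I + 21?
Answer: 7/1443 ≈ 0.0048510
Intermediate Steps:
p(I) = 21 (p(I) = 0*I + 21 = 0 + 21 = 21)
Q(T) = T**2
Q(p(-2))/90909 = 21**2/90909 = 441*(1/90909) = 7/1443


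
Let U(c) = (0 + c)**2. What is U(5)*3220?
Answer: 80500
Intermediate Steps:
U(c) = c**2
U(5)*3220 = 5**2*3220 = 25*3220 = 80500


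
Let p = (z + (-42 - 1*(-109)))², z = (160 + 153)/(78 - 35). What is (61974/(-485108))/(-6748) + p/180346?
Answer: 8353952722991255/272895858457369784 ≈ 0.030612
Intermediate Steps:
z = 313/43 ≈ 7.2791
p = 10201636/1849 (p = (313/43 + (-42 - 1*(-109)))² = (313/43 + (-42 + 109))² = (313/43 + 67)² = (3194/43)² = 10201636/1849 ≈ 5517.4)
(61974/(-485108))/(-6748) + p/180346 = (61974/(-485108))/(-6748) + (10201636/1849)/180346 = (61974*(-1/485108))*(-1/6748) + (10201636/1849)*(1/180346) = -30987/242554*(-1/6748) + 5100818/166729877 = 30987/1636754392 + 5100818/166729877 = 8353952722991255/272895858457369784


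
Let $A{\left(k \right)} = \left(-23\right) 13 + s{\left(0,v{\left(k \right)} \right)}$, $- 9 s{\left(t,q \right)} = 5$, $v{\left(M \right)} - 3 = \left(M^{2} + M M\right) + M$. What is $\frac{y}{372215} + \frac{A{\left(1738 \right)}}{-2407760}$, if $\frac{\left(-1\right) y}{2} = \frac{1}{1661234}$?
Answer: $\frac{20837929846801}{167490585107919630} \approx 0.00012441$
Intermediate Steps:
$v{\left(M \right)} = 3 + M + 2 M^{2}$ ($v{\left(M \right)} = 3 + \left(\left(M^{2} + M M\right) + M\right) = 3 + \left(\left(M^{2} + M^{2}\right) + M\right) = 3 + \left(2 M^{2} + M\right) = 3 + \left(M + 2 M^{2}\right) = 3 + M + 2 M^{2}$)
$y = - \frac{1}{830617}$ ($y = - \frac{2}{1661234} = \left(-2\right) \frac{1}{1661234} = - \frac{1}{830617} \approx -1.2039 \cdot 10^{-6}$)
$s{\left(t,q \right)} = - \frac{5}{9}$ ($s{\left(t,q \right)} = \left(- \frac{1}{9}\right) 5 = - \frac{5}{9}$)
$A{\left(k \right)} = - \frac{2696}{9}$ ($A{\left(k \right)} = \left(-23\right) 13 - \frac{5}{9} = -299 - \frac{5}{9} = - \frac{2696}{9}$)
$\frac{y}{372215} + \frac{A{\left(1738 \right)}}{-2407760} = - \frac{1}{830617 \cdot 372215} - \frac{2696}{9 \left(-2407760\right)} = \left(- \frac{1}{830617}\right) \frac{1}{372215} - - \frac{337}{2708730} = - \frac{1}{309168106655} + \frac{337}{2708730} = \frac{20837929846801}{167490585107919630}$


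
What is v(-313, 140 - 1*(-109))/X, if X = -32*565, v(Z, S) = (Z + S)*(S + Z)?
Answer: -128/565 ≈ -0.22655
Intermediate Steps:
v(Z, S) = (S + Z)**2 (v(Z, S) = (S + Z)*(S + Z) = (S + Z)**2)
X = -18080
v(-313, 140 - 1*(-109))/X = ((140 - 1*(-109)) - 313)**2/(-18080) = ((140 + 109) - 313)**2*(-1/18080) = (249 - 313)**2*(-1/18080) = (-64)**2*(-1/18080) = 4096*(-1/18080) = -128/565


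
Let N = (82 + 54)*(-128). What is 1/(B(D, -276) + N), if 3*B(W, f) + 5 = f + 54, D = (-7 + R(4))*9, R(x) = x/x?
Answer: -3/52451 ≈ -5.7196e-5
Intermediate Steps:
R(x) = 1
D = -54 (D = (-7 + 1)*9 = -6*9 = -54)
N = -17408 (N = 136*(-128) = -17408)
B(W, f) = 49/3 + f/3 (B(W, f) = -5/3 + (f + 54)/3 = -5/3 + (54 + f)/3 = -5/3 + (18 + f/3) = 49/3 + f/3)
1/(B(D, -276) + N) = 1/((49/3 + (⅓)*(-276)) - 17408) = 1/((49/3 - 92) - 17408) = 1/(-227/3 - 17408) = 1/(-52451/3) = -3/52451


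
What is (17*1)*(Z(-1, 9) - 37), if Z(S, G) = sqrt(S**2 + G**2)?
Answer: -629 + 17*sqrt(82) ≈ -475.06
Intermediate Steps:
Z(S, G) = sqrt(G**2 + S**2)
(17*1)*(Z(-1, 9) - 37) = (17*1)*(sqrt(9**2 + (-1)**2) - 37) = 17*(sqrt(81 + 1) - 37) = 17*(sqrt(82) - 37) = 17*(-37 + sqrt(82)) = -629 + 17*sqrt(82)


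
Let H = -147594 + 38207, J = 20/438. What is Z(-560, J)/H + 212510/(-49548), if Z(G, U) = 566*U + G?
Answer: -847506824165/197826608274 ≈ -4.2841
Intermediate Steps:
J = 10/219 (J = 20*(1/438) = 10/219 ≈ 0.045662)
Z(G, U) = G + 566*U
H = -109387
Z(-560, J)/H + 212510/(-49548) = (-560 + 566*(10/219))/(-109387) + 212510/(-49548) = (-560 + 5660/219)*(-1/109387) + 212510*(-1/49548) = -116980/219*(-1/109387) - 106255/24774 = 116980/23955753 - 106255/24774 = -847506824165/197826608274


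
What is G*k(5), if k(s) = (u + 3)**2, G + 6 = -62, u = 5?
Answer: -4352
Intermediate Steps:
G = -68 (G = -6 - 62 = -68)
k(s) = 64 (k(s) = (5 + 3)**2 = 8**2 = 64)
G*k(5) = -68*64 = -4352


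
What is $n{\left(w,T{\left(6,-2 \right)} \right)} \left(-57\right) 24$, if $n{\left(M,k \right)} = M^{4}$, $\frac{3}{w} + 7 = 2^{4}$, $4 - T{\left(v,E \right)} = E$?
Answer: $- \frac{152}{9} \approx -16.889$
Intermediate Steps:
$T{\left(v,E \right)} = 4 - E$
$w = \frac{1}{3}$ ($w = \frac{3}{-7 + 2^{4}} = \frac{3}{-7 + 16} = \frac{3}{9} = 3 \cdot \frac{1}{9} = \frac{1}{3} \approx 0.33333$)
$n{\left(w,T{\left(6,-2 \right)} \right)} \left(-57\right) 24 = \left(\frac{1}{3}\right)^{4} \left(-57\right) 24 = \frac{1}{81} \left(-57\right) 24 = \left(- \frac{19}{27}\right) 24 = - \frac{152}{9}$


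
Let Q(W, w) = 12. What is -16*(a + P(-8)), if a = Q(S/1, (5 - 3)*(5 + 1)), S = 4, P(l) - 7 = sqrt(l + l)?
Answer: -304 - 64*I ≈ -304.0 - 64.0*I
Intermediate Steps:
P(l) = 7 + sqrt(2)*sqrt(l) (P(l) = 7 + sqrt(l + l) = 7 + sqrt(2*l) = 7 + sqrt(2)*sqrt(l))
a = 12
-16*(a + P(-8)) = -16*(12 + (7 + sqrt(2)*sqrt(-8))) = -16*(12 + (7 + sqrt(2)*(2*I*sqrt(2)))) = -16*(12 + (7 + 4*I)) = -16*(19 + 4*I) = -304 - 64*I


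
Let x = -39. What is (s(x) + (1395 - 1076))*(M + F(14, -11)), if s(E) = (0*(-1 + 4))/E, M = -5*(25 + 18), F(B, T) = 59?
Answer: -49764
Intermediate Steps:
M = -215 (M = -5*43 = -215)
s(E) = 0 (s(E) = (0*3)/E = 0/E = 0)
(s(x) + (1395 - 1076))*(M + F(14, -11)) = (0 + (1395 - 1076))*(-215 + 59) = (0 + 319)*(-156) = 319*(-156) = -49764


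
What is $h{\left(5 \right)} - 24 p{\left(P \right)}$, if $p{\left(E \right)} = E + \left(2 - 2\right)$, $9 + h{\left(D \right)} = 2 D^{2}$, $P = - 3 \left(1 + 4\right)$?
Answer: $401$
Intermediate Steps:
$P = -15$ ($P = \left(-3\right) 5 = -15$)
$h{\left(D \right)} = -9 + 2 D^{2}$
$p{\left(E \right)} = E$ ($p{\left(E \right)} = E + 0 = E$)
$h{\left(5 \right)} - 24 p{\left(P \right)} = \left(-9 + 2 \cdot 5^{2}\right) - -360 = \left(-9 + 2 \cdot 25\right) + 360 = \left(-9 + 50\right) + 360 = 41 + 360 = 401$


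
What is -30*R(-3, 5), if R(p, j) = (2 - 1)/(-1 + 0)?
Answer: 30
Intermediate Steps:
R(p, j) = -1 (R(p, j) = 1/(-1) = 1*(-1) = -1)
-30*R(-3, 5) = -30*(-1) = 30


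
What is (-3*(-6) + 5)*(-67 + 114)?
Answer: 1081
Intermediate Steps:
(-3*(-6) + 5)*(-67 + 114) = (18 + 5)*47 = 23*47 = 1081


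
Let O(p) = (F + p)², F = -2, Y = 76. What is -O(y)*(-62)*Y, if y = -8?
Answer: 471200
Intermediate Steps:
O(p) = (-2 + p)²
-O(y)*(-62)*Y = -(-2 - 8)²*(-62)*76 = -(-10)²*(-62)*76 = -100*(-62)*76 = -(-6200)*76 = -1*(-471200) = 471200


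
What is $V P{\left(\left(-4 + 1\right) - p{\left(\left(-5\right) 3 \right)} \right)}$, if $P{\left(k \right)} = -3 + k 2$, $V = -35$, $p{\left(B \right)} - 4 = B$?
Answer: $-455$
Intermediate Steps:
$p{\left(B \right)} = 4 + B$
$P{\left(k \right)} = -3 + 2 k$
$V P{\left(\left(-4 + 1\right) - p{\left(\left(-5\right) 3 \right)} \right)} = - 35 \left(-3 + 2 \left(\left(-4 + 1\right) - \left(4 - 15\right)\right)\right) = - 35 \left(-3 + 2 \left(-3 - \left(4 - 15\right)\right)\right) = - 35 \left(-3 + 2 \left(-3 - -11\right)\right) = - 35 \left(-3 + 2 \left(-3 + 11\right)\right) = - 35 \left(-3 + 2 \cdot 8\right) = - 35 \left(-3 + 16\right) = \left(-35\right) 13 = -455$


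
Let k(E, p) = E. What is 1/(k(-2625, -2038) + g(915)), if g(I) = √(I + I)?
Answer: -175/459253 - √1830/6888795 ≈ -0.00038726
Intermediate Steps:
g(I) = √2*√I (g(I) = √(2*I) = √2*√I)
1/(k(-2625, -2038) + g(915)) = 1/(-2625 + √2*√915) = 1/(-2625 + √1830)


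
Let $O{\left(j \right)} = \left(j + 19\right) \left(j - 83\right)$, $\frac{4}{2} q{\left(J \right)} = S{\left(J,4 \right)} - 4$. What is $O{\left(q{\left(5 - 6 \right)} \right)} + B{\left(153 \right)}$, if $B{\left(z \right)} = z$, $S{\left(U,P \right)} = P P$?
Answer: $-1772$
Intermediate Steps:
$S{\left(U,P \right)} = P^{2}$
$q{\left(J \right)} = 6$ ($q{\left(J \right)} = \frac{4^{2} - 4}{2} = \frac{16 - 4}{2} = \frac{1}{2} \cdot 12 = 6$)
$O{\left(j \right)} = \left(-83 + j\right) \left(19 + j\right)$ ($O{\left(j \right)} = \left(19 + j\right) \left(-83 + j\right) = \left(-83 + j\right) \left(19 + j\right)$)
$O{\left(q{\left(5 - 6 \right)} \right)} + B{\left(153 \right)} = \left(-1577 + 6^{2} - 384\right) + 153 = \left(-1577 + 36 - 384\right) + 153 = -1925 + 153 = -1772$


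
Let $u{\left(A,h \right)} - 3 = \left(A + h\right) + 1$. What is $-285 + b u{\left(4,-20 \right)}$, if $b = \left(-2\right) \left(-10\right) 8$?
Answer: $-2205$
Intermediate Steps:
$u{\left(A,h \right)} = 4 + A + h$ ($u{\left(A,h \right)} = 3 + \left(\left(A + h\right) + 1\right) = 3 + \left(1 + A + h\right) = 4 + A + h$)
$b = 160$ ($b = 20 \cdot 8 = 160$)
$-285 + b u{\left(4,-20 \right)} = -285 + 160 \left(4 + 4 - 20\right) = -285 + 160 \left(-12\right) = -285 - 1920 = -2205$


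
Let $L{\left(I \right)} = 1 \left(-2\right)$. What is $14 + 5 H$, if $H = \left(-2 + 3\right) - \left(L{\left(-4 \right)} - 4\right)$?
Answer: $49$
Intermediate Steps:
$L{\left(I \right)} = -2$
$H = 7$ ($H = \left(-2 + 3\right) - \left(-2 - 4\right) = 1 - \left(-2 - 4\right) = 1 - -6 = 1 + 6 = 7$)
$14 + 5 H = 14 + 5 \cdot 7 = 14 + 35 = 49$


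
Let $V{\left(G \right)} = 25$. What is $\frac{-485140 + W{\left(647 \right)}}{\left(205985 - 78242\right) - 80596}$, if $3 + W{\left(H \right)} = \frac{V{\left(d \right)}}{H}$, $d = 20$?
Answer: $- \frac{313887496}{30504109} \approx -10.29$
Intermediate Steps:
$W{\left(H \right)} = -3 + \frac{25}{H}$
$\frac{-485140 + W{\left(647 \right)}}{\left(205985 - 78242\right) - 80596} = \frac{-485140 - \left(3 - \frac{25}{647}\right)}{\left(205985 - 78242\right) - 80596} = \frac{-485140 + \left(-3 + 25 \cdot \frac{1}{647}\right)}{\left(205985 - 78242\right) - 80596} = \frac{-485140 + \left(-3 + \frac{25}{647}\right)}{127743 - 80596} = \frac{-485140 - \frac{1916}{647}}{47147} = \left(- \frac{313887496}{647}\right) \frac{1}{47147} = - \frac{313887496}{30504109}$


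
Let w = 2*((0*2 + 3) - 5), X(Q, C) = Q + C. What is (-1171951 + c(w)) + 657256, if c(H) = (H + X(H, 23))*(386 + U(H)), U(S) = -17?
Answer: -509160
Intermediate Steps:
X(Q, C) = C + Q
w = -4 (w = 2*((0 + 3) - 5) = 2*(3 - 5) = 2*(-2) = -4)
c(H) = 8487 + 738*H (c(H) = (H + (23 + H))*(386 - 17) = (23 + 2*H)*369 = 8487 + 738*H)
(-1171951 + c(w)) + 657256 = (-1171951 + (8487 + 738*(-4))) + 657256 = (-1171951 + (8487 - 2952)) + 657256 = (-1171951 + 5535) + 657256 = -1166416 + 657256 = -509160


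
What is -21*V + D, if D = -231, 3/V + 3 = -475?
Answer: -110355/478 ≈ -230.87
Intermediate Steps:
V = -3/478 (V = 3/(-3 - 475) = 3/(-478) = 3*(-1/478) = -3/478 ≈ -0.0062762)
-21*V + D = -21*(-3/478) - 231 = 63/478 - 231 = -110355/478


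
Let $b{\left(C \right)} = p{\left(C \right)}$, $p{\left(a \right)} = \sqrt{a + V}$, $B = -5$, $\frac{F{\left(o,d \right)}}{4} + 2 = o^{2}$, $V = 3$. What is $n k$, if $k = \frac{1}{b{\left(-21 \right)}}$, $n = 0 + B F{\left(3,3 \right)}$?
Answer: $\frac{70 i \sqrt{2}}{3} \approx 32.998 i$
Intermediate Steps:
$F{\left(o,d \right)} = -8 + 4 o^{2}$
$p{\left(a \right)} = \sqrt{3 + a}$ ($p{\left(a \right)} = \sqrt{a + 3} = \sqrt{3 + a}$)
$b{\left(C \right)} = \sqrt{3 + C}$
$n = -140$ ($n = 0 - 5 \left(-8 + 4 \cdot 3^{2}\right) = 0 - 5 \left(-8 + 4 \cdot 9\right) = 0 - 5 \left(-8 + 36\right) = 0 - 140 = -140$)
$k = - \frac{i \sqrt{2}}{6}$ ($k = \frac{1}{\sqrt{3 - 21}} = \frac{1}{\sqrt{-18}} = \frac{1}{3 i \sqrt{2}} = - \frac{i \sqrt{2}}{6} \approx - 0.2357 i$)
$n k = - 140 \left(- \frac{i \sqrt{2}}{6}\right) = \frac{70 i \sqrt{2}}{3}$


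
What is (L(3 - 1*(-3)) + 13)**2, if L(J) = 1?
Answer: 196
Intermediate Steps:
(L(3 - 1*(-3)) + 13)**2 = (1 + 13)**2 = 14**2 = 196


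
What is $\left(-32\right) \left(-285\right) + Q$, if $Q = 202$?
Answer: $9322$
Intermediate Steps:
$\left(-32\right) \left(-285\right) + Q = \left(-32\right) \left(-285\right) + 202 = 9120 + 202 = 9322$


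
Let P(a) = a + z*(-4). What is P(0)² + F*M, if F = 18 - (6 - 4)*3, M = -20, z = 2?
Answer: -176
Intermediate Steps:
P(a) = -8 + a (P(a) = a + 2*(-4) = a - 8 = -8 + a)
F = 12 (F = 18 - 2*3 = 18 - 1*6 = 18 - 6 = 12)
P(0)² + F*M = (-8 + 0)² + 12*(-20) = (-8)² - 240 = 64 - 240 = -176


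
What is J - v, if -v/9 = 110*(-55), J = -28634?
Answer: -83084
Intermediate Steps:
v = 54450 (v = -990*(-55) = -9*(-6050) = 54450)
J - v = -28634 - 1*54450 = -28634 - 54450 = -83084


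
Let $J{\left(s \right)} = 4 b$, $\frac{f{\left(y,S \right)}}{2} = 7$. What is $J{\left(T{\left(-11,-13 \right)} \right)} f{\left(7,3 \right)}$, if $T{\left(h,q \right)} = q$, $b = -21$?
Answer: $-1176$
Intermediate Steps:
$f{\left(y,S \right)} = 14$ ($f{\left(y,S \right)} = 2 \cdot 7 = 14$)
$J{\left(s \right)} = -84$ ($J{\left(s \right)} = 4 \left(-21\right) = -84$)
$J{\left(T{\left(-11,-13 \right)} \right)} f{\left(7,3 \right)} = \left(-84\right) 14 = -1176$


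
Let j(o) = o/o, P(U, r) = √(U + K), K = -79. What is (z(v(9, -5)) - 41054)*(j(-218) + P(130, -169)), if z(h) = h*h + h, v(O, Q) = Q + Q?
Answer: -40964 - 40964*√51 ≈ -3.3351e+5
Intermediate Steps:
v(O, Q) = 2*Q
P(U, r) = √(-79 + U) (P(U, r) = √(U - 79) = √(-79 + U))
z(h) = h + h² (z(h) = h² + h = h + h²)
j(o) = 1
(z(v(9, -5)) - 41054)*(j(-218) + P(130, -169)) = ((2*(-5))*(1 + 2*(-5)) - 41054)*(1 + √(-79 + 130)) = (-10*(1 - 10) - 41054)*(1 + √51) = (-10*(-9) - 41054)*(1 + √51) = (90 - 41054)*(1 + √51) = -40964*(1 + √51) = -40964 - 40964*√51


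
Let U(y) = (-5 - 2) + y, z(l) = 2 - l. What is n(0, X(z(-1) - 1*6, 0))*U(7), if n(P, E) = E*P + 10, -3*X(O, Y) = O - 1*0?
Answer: 0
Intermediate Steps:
X(O, Y) = -O/3 (X(O, Y) = -(O - 1*0)/3 = -(O + 0)/3 = -O/3)
n(P, E) = 10 + E*P
U(y) = -7 + y
n(0, X(z(-1) - 1*6, 0))*U(7) = (10 - ((2 - 1*(-1)) - 1*6)/3*0)*(-7 + 7) = (10 - ((2 + 1) - 6)/3*0)*0 = (10 - (3 - 6)/3*0)*0 = (10 - ⅓*(-3)*0)*0 = (10 + 1*0)*0 = (10 + 0)*0 = 10*0 = 0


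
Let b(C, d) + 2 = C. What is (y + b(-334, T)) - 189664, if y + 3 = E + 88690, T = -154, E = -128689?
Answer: -230002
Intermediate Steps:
b(C, d) = -2 + C
y = -40002 (y = -3 + (-128689 + 88690) = -3 - 39999 = -40002)
(y + b(-334, T)) - 189664 = (-40002 + (-2 - 334)) - 189664 = (-40002 - 336) - 189664 = -40338 - 189664 = -230002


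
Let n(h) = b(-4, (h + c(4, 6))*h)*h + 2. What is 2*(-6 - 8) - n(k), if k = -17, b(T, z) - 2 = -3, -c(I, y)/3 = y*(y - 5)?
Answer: -47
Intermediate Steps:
c(I, y) = -3*y*(-5 + y) (c(I, y) = -3*y*(y - 5) = -3*y*(-5 + y))
b(T, z) = -1 (b(T, z) = 2 - 3 = -1)
n(h) = 2 - h (n(h) = -h + 2 = 2 - h)
2*(-6 - 8) - n(k) = 2*(-6 - 8) - (2 - 1*(-17)) = 2*(-14) - (2 + 17) = -28 - 1*19 = -28 - 19 = -47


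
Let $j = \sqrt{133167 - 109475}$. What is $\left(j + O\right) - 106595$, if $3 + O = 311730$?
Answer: $205132 + 2 \sqrt{5923} \approx 2.0529 \cdot 10^{5}$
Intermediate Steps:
$O = 311727$ ($O = -3 + 311730 = 311727$)
$j = 2 \sqrt{5923}$ ($j = \sqrt{23692} = 2 \sqrt{5923} \approx 153.92$)
$\left(j + O\right) - 106595 = \left(2 \sqrt{5923} + 311727\right) - 106595 = \left(311727 + 2 \sqrt{5923}\right) - 106595 = 205132 + 2 \sqrt{5923}$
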